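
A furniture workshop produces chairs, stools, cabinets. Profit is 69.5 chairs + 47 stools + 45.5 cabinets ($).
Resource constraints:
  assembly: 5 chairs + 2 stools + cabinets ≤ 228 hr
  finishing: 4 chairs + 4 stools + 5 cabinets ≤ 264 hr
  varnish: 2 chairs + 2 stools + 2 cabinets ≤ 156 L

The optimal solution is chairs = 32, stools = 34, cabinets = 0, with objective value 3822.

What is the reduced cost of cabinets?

At the optimum: assembly uses 228 of 228 (binding); finishing uses 264 of 264 (binding); varnish uses 132 of 156 (slack = 24).
By complementary slackness, y = 0 for the non-binding constraint.
Dual feasibility on the basic columns requires 5·y_assembly + 4·y_finishing = 69.5, 2·y_assembly + 4·y_finishing = 47.
→ y_assembly = 7.5 and y_finishing = 8.
Reduced cost of cabinets: c₃ − yᵀa₃ = 45.5 − (7.5·1 + 8·5) = 45.5 − 47.5 = -2.

-2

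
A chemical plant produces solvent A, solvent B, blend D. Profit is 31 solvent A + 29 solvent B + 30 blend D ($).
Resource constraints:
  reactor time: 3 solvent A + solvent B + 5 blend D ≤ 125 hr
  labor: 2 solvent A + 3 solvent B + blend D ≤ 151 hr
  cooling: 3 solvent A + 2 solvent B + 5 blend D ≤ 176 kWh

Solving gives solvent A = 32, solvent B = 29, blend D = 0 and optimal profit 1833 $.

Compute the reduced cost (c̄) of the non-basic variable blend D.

At the optimum: reactor time uses 125 of 125 (binding); labor uses 151 of 151 (binding); cooling uses 154 of 176 (slack = 22).
Since cooling is not tight, its dual is 0.
From A_Bᵀ y = c: 3·y_reactor time + 2·y_labor = 31; 1·y_reactor time + 3·y_labor = 29.
→ y_reactor time = 5 and y_labor = 8.
Reduced cost of blend D: c₃ − yᵀa₃ = 30 − (5·5 + 8·1) = 30 − 33 = -3.

-3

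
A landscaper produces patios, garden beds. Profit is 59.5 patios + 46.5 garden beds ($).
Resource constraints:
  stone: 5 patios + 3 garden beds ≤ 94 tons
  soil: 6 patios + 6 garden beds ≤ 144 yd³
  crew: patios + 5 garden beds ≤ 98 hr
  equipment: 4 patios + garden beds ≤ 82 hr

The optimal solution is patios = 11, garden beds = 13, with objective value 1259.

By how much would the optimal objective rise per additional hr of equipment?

0

At the optimum: stone uses 94 of 94 (binding); soil uses 144 of 144 (binding); crew uses 76 of 98 (slack = 22); equipment uses 57 of 82 (slack = 25).
Slack constraints have shadow price 0 (complementary slackness).
The binding rows give the dual system: 5·y_stone + 6·y_soil = 59.5 and 3·y_stone + 6·y_soil = 46.5.
→ y_stone = 6.5 and y_soil = 4.5.
Shadow price of equipment = 0.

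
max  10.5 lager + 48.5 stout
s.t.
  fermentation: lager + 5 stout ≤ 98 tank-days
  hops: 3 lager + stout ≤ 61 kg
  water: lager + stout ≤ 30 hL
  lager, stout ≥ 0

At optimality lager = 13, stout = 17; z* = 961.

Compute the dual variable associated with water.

1

At the optimum: fermentation uses 98 of 98 (binding); hops uses 56 of 61 (slack = 5); water uses 30 of 30 (binding).
By complementary slackness, y = 0 for the non-binding constraint.
From A_Bᵀ y = c: 1·y_fermentation + 1·y_water = 10.5; 5·y_fermentation + 1·y_water = 48.5.
This yields shadow prices y_fermentation = 9.5, y_water = 1.
Shadow price of water = 1.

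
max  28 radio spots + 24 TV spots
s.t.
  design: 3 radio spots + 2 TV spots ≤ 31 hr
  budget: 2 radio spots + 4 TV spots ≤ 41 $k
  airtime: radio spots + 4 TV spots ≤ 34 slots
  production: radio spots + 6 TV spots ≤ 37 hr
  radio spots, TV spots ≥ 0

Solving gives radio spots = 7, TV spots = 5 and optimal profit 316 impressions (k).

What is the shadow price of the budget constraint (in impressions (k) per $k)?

Check each constraint at x*: design 31/31 (tight); budget 34/41 (slack 7); airtime 27/34 (slack 7); production 37/37 (tight).
Since budget, airtime are not tight, their duals are 0.
From A_Bᵀ y = c: 3·y_design + 1·y_production = 28; 2·y_design + 6·y_production = 24.
→ y_design = 9 and y_production = 1.
Shadow price of budget = 0.

0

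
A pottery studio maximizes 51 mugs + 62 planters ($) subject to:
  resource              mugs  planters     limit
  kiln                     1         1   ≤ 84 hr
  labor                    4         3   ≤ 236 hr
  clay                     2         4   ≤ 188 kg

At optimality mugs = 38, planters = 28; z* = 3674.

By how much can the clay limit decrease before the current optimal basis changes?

70

Binding constraints: labor, clay. The basis is B = [[4,3],[2,4]] with det 10.
Per unit decrease in clay, x* moves by d = (0.3, -0.4).
The basis stays optimal until planters reaches 0; allowable decrease = 70 kg.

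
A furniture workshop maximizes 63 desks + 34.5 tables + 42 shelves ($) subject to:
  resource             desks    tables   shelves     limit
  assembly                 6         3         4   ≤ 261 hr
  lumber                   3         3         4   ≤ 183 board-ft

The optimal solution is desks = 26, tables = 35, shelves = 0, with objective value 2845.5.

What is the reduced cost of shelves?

At the optimum: assembly uses 261 of 261 (binding); lumber uses 183 of 183 (binding).
Dual feasibility on the basic columns requires 6·y_assembly + 3·y_lumber = 63, 3·y_assembly + 3·y_lumber = 34.5.
Solving: y_assembly = 9.5, y_lumber = 2.
Reduced cost of shelves: c₃ − yᵀa₃ = 42 − (9.5·4 + 2·4) = 42 − 46 = -4.

-4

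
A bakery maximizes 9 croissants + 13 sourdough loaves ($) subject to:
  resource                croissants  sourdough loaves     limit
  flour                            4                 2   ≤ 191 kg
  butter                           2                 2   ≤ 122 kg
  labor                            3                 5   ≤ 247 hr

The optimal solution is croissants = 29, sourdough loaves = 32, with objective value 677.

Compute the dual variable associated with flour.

Check each constraint at x*: flour 180/191 (slack 11); butter 122/122 (tight); labor 247/247 (tight).
Slack constraints have shadow price 0 (complementary slackness).
From A_Bᵀ y = c: 2·y_butter + 3·y_labor = 9; 2·y_butter + 5·y_labor = 13.
This yields shadow prices y_butter = 1.5, y_labor = 2.
Shadow price of flour = 0.

0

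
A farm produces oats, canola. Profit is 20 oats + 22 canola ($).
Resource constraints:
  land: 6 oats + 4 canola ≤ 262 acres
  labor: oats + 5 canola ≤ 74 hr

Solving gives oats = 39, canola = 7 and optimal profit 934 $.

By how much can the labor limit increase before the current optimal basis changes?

253.5

Binding constraints: land, labor. The basis is B = [[6,4],[1,5]] with det 26.
Per unit increase in labor, x* moves by d = (-0.1538, 0.2308).
The basis stays optimal until oats reaches 0; allowable increase = 253.5 hr.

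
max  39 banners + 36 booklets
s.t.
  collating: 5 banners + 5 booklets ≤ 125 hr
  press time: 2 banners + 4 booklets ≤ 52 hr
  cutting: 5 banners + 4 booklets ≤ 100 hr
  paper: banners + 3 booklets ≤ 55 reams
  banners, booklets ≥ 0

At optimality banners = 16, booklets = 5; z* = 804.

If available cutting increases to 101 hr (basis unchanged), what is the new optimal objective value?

811

Check each constraint at x*: collating 105/125 (slack 20); press time 52/52 (tight); cutting 100/100 (tight); paper 31/55 (slack 24).
By complementary slackness, y = 0 for the non-binding constraints.
Dual feasibility on the basic columns requires 2·y_press time + 5·y_cutting = 39, 4·y_press time + 4·y_cutting = 36.
This yields shadow prices y_press time = 2, y_cutting = 7.
Δz = y_cutting·Δb = 7 × (1) = 7, so new z* = 804 + 7 = 811.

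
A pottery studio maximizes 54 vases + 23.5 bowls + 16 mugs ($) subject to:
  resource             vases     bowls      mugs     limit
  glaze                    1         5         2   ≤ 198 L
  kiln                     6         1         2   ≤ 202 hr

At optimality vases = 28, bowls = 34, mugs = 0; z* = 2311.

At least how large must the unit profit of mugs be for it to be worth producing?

23

Check each constraint at x*: glaze 198/198 (tight); kiln 202/202 (tight).
The binding rows give the dual system: 1·y_glaze + 6·y_kiln = 54 and 5·y_glaze + 1·y_kiln = 23.5.
→ y_glaze = 3 and y_kiln = 8.5.
mugs enters the basis when its profit ≥ yᵀa₃ = 3·2 + 8.5·2 = 23.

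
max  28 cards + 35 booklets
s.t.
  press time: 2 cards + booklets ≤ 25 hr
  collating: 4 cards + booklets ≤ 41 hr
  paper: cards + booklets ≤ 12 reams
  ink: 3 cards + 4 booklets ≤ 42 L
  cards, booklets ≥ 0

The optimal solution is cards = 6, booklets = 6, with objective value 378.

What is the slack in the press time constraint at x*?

7

press time used = 2·6 + 1·6 = 18; slack = 25 − 18 = 7.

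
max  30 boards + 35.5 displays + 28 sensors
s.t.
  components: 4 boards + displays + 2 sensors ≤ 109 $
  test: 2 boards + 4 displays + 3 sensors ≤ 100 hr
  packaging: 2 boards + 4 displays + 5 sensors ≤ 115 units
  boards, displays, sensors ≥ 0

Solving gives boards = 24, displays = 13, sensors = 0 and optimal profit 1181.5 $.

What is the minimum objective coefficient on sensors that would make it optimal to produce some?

At the optimum: components uses 109 of 109 (binding); test uses 100 of 100 (binding); packaging uses 100 of 115 (slack = 15).
Since packaging is not tight, its dual is 0.
Dual feasibility on the basic columns requires 4·y_components + 2·y_test = 30, 1·y_components + 4·y_test = 35.5.
Solving: y_components = 3.5, y_test = 8.
sensors enters the basis when its profit ≥ yᵀa₃ = 3.5·2 + 8·3 = 31.

31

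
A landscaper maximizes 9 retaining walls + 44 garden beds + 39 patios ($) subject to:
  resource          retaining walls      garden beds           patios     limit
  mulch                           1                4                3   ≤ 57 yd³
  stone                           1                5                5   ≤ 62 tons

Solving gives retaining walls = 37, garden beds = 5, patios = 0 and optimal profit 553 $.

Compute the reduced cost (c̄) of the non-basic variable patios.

-4

At the optimum: mulch uses 57 of 57 (binding); stone uses 62 of 62 (binding).
From A_Bᵀ y = c: 1·y_mulch + 1·y_stone = 9; 4·y_mulch + 5·y_stone = 44.
→ y_mulch = 1 and y_stone = 8.
Reduced cost of patios: c₃ − yᵀa₃ = 39 − (1·3 + 8·5) = 39 − 43 = -4.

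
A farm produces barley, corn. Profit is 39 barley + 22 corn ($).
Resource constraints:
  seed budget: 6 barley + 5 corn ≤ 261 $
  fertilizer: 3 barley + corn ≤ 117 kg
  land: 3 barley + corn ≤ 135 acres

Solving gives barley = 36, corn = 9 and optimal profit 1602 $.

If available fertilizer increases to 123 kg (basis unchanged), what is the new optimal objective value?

At the optimum: seed budget uses 261 of 261 (binding); fertilizer uses 117 of 117 (binding); land uses 117 of 135 (slack = 18).
Slack constraints have shadow price 0 (complementary slackness).
From A_Bᵀ y = c: 6·y_seed budget + 3·y_fertilizer = 39; 5·y_seed budget + 1·y_fertilizer = 22.
Solving: y_seed budget = 3, y_fertilizer = 7.
Δz = y_fertilizer·Δb = 7 × (6) = 42, so new z* = 1602 + 42 = 1644.

1644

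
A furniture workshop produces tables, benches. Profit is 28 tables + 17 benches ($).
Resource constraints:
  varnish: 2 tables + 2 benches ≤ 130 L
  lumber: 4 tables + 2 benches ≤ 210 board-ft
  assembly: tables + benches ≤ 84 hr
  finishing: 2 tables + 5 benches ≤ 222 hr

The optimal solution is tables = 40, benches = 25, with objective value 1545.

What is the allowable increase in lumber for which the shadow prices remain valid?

Binding constraints: varnish, lumber. The basis is B = [[2,2],[4,2]] with det -4.
Per unit increase in lumber, x* moves by d = (0.5, -0.5).
The basis stays optimal until benches reaches 0; allowable increase = 50 board-ft.

50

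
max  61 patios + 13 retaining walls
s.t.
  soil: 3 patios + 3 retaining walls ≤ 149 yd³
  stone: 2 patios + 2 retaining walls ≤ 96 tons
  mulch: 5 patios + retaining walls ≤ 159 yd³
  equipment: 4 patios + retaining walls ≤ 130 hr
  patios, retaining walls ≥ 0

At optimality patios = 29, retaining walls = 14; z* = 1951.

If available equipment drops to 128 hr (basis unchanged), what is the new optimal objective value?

1943

Binding: mulch and equipment. Non-binding: soil (20 unused), stone (10 unused).
Slack constraints have shadow price 0 (complementary slackness).
Dual feasibility on the basic columns requires 5·y_mulch + 4·y_equipment = 61, 1·y_mulch + 1·y_equipment = 13.
→ y_mulch = 9 and y_equipment = 4.
Δz = y_equipment·Δb = 4 × (-2) = -8, so new z* = 1951 − 8 = 1943.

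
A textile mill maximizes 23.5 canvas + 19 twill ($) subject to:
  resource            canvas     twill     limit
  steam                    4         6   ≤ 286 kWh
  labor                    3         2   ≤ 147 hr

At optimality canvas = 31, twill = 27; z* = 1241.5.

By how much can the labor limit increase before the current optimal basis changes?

Binding constraints: steam, labor. The basis is B = [[4,6],[3,2]] with det -10.
Per unit increase in labor, x* moves by d = (0.6, -0.4).
The basis stays optimal until twill reaches 0; allowable increase = 67.5 hr.

67.5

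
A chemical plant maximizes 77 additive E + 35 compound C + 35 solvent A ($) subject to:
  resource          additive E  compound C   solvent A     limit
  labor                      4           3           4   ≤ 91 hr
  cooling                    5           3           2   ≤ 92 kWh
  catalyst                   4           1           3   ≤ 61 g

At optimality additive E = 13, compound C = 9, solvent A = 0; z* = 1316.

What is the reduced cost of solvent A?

At the optimum: labor uses 79 of 91 (slack = 12); cooling uses 92 of 92 (binding); catalyst uses 61 of 61 (binding).
Slack constraints have shadow price 0 (complementary slackness).
The binding rows give the dual system: 5·y_cooling + 4·y_catalyst = 77 and 3·y_cooling + 1·y_catalyst = 35.
This yields shadow prices y_cooling = 9, y_catalyst = 8.
Reduced cost of solvent A: c₃ − yᵀa₃ = 35 − (9·2 + 8·3) = 35 − 42 = -7.

-7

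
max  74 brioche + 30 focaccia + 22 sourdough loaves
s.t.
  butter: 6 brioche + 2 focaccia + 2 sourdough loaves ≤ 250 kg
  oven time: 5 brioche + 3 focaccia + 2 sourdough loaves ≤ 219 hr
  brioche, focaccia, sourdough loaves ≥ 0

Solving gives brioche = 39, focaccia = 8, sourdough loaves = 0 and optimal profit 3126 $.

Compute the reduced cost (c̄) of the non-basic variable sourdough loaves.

At the optimum: butter uses 250 of 250 (binding); oven time uses 219 of 219 (binding).
From A_Bᵀ y = c: 6·y_butter + 5·y_oven time = 74; 2·y_butter + 3·y_oven time = 30.
Solving: y_butter = 9, y_oven time = 4.
Reduced cost of sourdough loaves: c₃ − yᵀa₃ = 22 − (9·2 + 4·2) = 22 − 26 = -4.

-4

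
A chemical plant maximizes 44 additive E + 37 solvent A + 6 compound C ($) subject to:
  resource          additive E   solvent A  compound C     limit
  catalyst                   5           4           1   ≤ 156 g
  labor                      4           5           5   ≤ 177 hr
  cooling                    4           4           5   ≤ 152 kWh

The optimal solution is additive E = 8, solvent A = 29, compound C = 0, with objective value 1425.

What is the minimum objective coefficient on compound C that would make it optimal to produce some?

13

Binding: catalyst and labor. Non-binding: cooling (4 unused).
By complementary slackness, y = 0 for the non-binding constraint.
Dual feasibility on the basic columns requires 5·y_catalyst + 4·y_labor = 44, 4·y_catalyst + 5·y_labor = 37.
Solving: y_catalyst = 8, y_labor = 1.
compound C enters the basis when its profit ≥ yᵀa₃ = 8·1 + 1·5 = 13.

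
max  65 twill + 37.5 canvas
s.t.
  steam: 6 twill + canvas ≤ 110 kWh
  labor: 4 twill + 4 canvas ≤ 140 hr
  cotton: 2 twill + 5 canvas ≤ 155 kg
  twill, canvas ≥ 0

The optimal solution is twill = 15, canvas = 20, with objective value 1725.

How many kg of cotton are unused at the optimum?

25

cotton used = 2·15 + 5·20 = 130; slack = 155 − 130 = 25.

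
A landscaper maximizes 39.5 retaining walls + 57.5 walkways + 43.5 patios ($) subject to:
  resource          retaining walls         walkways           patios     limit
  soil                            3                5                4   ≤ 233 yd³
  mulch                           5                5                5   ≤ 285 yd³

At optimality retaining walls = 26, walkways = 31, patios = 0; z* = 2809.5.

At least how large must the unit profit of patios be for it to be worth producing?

48.5

At the optimum: soil uses 233 of 233 (binding); mulch uses 285 of 285 (binding).
From A_Bᵀ y = c: 3·y_soil + 5·y_mulch = 39.5; 5·y_soil + 5·y_mulch = 57.5.
→ y_soil = 9 and y_mulch = 2.5.
patios enters the basis when its profit ≥ yᵀa₃ = 9·4 + 2.5·5 = 48.5.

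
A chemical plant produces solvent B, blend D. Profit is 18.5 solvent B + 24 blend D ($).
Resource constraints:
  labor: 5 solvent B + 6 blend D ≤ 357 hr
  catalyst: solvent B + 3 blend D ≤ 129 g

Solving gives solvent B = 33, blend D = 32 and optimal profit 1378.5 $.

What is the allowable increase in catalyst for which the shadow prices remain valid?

49.5

Binding constraints: labor, catalyst. The basis is B = [[5,6],[1,3]] with det 9.
Per unit increase in catalyst, x* moves by d = (-0.6667, 0.5556).
The basis stays optimal until solvent B reaches 0; allowable increase = 49.5 g.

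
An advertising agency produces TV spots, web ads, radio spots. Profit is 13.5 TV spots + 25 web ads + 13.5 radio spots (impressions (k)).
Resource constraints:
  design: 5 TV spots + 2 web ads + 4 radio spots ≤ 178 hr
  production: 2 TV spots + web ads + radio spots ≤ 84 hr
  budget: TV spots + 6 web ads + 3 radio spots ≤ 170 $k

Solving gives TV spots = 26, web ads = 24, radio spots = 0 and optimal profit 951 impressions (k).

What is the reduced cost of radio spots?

-5

At the optimum: design uses 178 of 178 (binding); production uses 76 of 84 (slack = 8); budget uses 170 of 170 (binding).
Since production is not tight, its dual is 0.
Dual feasibility on the basic columns requires 5·y_design + 1·y_budget = 13.5, 2·y_design + 6·y_budget = 25.
Solving: y_design = 2, y_budget = 3.5.
Reduced cost of radio spots: c₃ − yᵀa₃ = 13.5 − (2·4 + 3.5·3) = 13.5 − 18.5 = -5.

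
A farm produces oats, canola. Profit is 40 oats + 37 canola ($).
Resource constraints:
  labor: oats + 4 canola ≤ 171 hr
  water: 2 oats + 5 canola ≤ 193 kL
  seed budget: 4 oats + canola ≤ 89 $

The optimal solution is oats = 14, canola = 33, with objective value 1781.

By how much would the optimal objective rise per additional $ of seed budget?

Binding: water and seed budget. Non-binding: labor (25 unused).
Since labor is not tight, its dual is 0.
The binding rows give the dual system: 2·y_water + 4·y_seed budget = 40 and 5·y_water + 1·y_seed budget = 37.
Solving: y_water = 6, y_seed budget = 7.
Shadow price of seed budget = 7.

7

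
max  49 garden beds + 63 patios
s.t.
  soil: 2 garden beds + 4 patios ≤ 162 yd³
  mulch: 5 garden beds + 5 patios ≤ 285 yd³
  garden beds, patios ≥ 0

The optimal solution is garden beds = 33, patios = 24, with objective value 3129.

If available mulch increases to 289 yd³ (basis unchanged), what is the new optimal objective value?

3157

Both soil and mulch are binding at x*.
Dual feasibility on the basic columns requires 2·y_soil + 5·y_mulch = 49, 4·y_soil + 5·y_mulch = 63.
→ y_soil = 7 and y_mulch = 7.
Δz = y_mulch·Δb = 7 × (4) = 28, so new z* = 3129 + 28 = 3157.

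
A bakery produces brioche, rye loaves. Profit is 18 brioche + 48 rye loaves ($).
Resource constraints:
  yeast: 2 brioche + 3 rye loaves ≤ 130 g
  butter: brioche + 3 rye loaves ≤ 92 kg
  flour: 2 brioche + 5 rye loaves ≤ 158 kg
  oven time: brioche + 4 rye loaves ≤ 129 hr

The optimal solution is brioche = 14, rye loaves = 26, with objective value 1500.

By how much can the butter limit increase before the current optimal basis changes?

Binding constraints: butter, flour. The basis is B = [[1,3],[2,5]] with det -1.
Per unit increase in butter, x* moves by d = (-5, 2).
The basis stays optimal until brioche reaches 0; allowable increase = 2.8 kg.

2.8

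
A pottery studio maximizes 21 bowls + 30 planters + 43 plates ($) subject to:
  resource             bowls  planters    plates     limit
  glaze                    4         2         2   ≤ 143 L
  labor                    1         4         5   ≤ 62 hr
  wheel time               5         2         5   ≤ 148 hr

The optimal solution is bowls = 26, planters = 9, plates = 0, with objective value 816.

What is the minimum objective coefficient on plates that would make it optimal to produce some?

At the optimum: glaze uses 122 of 143 (slack = 21); labor uses 62 of 62 (binding); wheel time uses 148 of 148 (binding).
Since glaze is not tight, its dual is 0.
Dual feasibility on the basic columns requires 1·y_labor + 5·y_wheel time = 21, 4·y_labor + 2·y_wheel time = 30.
This yields shadow prices y_labor = 6, y_wheel time = 3.
plates enters the basis when its profit ≥ yᵀa₃ = 6·5 + 3·5 = 45.

45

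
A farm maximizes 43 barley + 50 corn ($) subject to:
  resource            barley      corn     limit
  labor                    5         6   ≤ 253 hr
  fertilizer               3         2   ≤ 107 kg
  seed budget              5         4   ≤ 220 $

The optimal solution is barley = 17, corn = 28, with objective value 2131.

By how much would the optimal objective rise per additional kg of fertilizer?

1

At the optimum: labor uses 253 of 253 (binding); fertilizer uses 107 of 107 (binding); seed budget uses 197 of 220 (slack = 23).
Slack constraints have shadow price 0 (complementary slackness).
Dual feasibility on the basic columns requires 5·y_labor + 3·y_fertilizer = 43, 6·y_labor + 2·y_fertilizer = 50.
Solving: y_labor = 8, y_fertilizer = 1.
Shadow price of fertilizer = 1.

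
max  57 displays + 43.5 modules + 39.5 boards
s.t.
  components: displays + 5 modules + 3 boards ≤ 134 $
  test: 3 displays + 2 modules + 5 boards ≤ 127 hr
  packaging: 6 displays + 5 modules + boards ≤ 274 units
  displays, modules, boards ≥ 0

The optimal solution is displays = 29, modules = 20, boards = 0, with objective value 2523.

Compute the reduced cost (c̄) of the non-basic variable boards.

At the optimum: components uses 129 of 134 (slack = 5); test uses 127 of 127 (binding); packaging uses 274 of 274 (binding).
Slack constraints have shadow price 0 (complementary slackness).
The binding rows give the dual system: 3·y_test + 6·y_packaging = 57 and 2·y_test + 5·y_packaging = 43.5.
This yields shadow prices y_test = 8, y_packaging = 5.5.
Reduced cost of boards: c₃ − yᵀa₃ = 39.5 − (8·5 + 5.5·1) = 39.5 − 45.5 = -6.

-6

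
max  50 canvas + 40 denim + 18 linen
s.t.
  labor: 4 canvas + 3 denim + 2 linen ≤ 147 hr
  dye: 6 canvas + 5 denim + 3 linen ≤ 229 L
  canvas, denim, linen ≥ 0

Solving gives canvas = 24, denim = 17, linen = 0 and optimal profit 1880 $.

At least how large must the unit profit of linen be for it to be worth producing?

25

Check each constraint at x*: labor 147/147 (tight); dye 229/229 (tight).
From A_Bᵀ y = c: 4·y_labor + 6·y_dye = 50; 3·y_labor + 5·y_dye = 40.
This yields shadow prices y_labor = 5, y_dye = 5.
linen enters the basis when its profit ≥ yᵀa₃ = 5·2 + 5·3 = 25.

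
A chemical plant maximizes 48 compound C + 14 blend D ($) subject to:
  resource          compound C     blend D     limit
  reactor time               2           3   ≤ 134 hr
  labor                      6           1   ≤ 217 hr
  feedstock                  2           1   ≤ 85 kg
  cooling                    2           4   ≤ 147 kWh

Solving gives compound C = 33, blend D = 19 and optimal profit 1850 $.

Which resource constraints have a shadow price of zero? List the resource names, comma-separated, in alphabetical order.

reactor time: 123/134 (slack 11)
labor: 217/217 (binding)
feedstock: 85/85 (binding)
cooling: 142/147 (slack 5)
By complementary slackness, a constraint with positive slack has shadow price 0 → cooling, reactor time.

cooling, reactor time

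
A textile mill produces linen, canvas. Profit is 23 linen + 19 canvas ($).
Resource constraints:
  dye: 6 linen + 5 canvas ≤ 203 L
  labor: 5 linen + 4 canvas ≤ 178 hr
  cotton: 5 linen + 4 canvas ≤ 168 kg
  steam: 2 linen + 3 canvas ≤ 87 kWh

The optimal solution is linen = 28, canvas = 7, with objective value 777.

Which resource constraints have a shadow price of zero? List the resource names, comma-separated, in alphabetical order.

labor, steam

dye: 203/203 (binding)
labor: 168/178 (slack 10)
cotton: 168/168 (binding)
steam: 77/87 (slack 10)
By complementary slackness, a constraint with positive slack has shadow price 0 → labor, steam.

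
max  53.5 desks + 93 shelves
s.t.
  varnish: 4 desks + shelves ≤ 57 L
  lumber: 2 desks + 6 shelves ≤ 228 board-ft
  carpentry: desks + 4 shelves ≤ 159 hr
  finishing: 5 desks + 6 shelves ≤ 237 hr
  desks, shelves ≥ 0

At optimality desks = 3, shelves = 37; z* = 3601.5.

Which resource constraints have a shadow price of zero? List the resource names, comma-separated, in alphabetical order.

varnish: 49/57 (slack 8)
lumber: 228/228 (binding)
carpentry: 151/159 (slack 8)
finishing: 237/237 (binding)
By complementary slackness, a constraint with positive slack has shadow price 0 → carpentry, varnish.

carpentry, varnish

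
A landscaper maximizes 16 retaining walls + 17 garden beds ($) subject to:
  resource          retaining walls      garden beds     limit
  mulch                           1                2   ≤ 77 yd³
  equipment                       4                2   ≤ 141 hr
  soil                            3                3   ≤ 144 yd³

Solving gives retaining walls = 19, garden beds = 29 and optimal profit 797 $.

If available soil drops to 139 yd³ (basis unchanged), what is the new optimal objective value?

772

At the optimum: mulch uses 77 of 77 (binding); equipment uses 134 of 141 (slack = 7); soil uses 144 of 144 (binding).
Slack constraints have shadow price 0 (complementary slackness).
From A_Bᵀ y = c: 1·y_mulch + 3·y_soil = 16; 2·y_mulch + 3·y_soil = 17.
This yields shadow prices y_mulch = 1, y_soil = 5.
Δz = y_soil·Δb = 5 × (-5) = -25, so new z* = 797 − 25 = 772.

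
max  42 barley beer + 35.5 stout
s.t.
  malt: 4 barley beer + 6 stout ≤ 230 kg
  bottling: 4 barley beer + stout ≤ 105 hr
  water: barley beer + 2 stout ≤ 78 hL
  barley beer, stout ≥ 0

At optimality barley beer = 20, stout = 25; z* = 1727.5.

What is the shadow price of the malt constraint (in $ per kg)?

5

Binding: malt and bottling. Non-binding: water (8 unused).
Slack constraints have shadow price 0 (complementary slackness).
Dual feasibility on the basic columns requires 4·y_malt + 4·y_bottling = 42, 6·y_malt + 1·y_bottling = 35.5.
This yields shadow prices y_malt = 5, y_bottling = 5.5.
Shadow price of malt = 5.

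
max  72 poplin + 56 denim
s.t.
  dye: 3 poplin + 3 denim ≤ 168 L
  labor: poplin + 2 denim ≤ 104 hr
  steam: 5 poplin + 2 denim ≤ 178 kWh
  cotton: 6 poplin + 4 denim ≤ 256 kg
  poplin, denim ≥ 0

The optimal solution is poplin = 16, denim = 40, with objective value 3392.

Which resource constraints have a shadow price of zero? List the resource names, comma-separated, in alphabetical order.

dye: 168/168 (binding)
labor: 96/104 (slack 8)
steam: 160/178 (slack 18)
cotton: 256/256 (binding)
By complementary slackness, a constraint with positive slack has shadow price 0 → labor, steam.

labor, steam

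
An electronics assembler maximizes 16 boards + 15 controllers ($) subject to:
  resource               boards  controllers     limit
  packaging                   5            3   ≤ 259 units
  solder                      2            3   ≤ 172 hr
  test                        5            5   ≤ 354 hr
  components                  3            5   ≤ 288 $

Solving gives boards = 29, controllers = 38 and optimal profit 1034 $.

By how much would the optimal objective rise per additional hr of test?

Binding: packaging and solder. Non-binding: test (19 unused), components (11 unused).
Since test, components are not tight, their duals are 0.
Dual feasibility on the basic columns requires 5·y_packaging + 2·y_solder = 16, 3·y_packaging + 3·y_solder = 15.
Solving: y_packaging = 2, y_solder = 3.
Shadow price of test = 0.

0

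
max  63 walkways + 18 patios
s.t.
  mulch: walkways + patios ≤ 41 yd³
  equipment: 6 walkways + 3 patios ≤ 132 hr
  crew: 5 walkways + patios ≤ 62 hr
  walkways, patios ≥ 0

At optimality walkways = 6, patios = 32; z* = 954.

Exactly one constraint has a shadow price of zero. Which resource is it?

mulch

mulch: 38/41 (slack 3)
equipment: 132/132 (binding)
crew: 62/62 (binding)
By complementary slackness, a constraint with positive slack has shadow price 0 → mulch.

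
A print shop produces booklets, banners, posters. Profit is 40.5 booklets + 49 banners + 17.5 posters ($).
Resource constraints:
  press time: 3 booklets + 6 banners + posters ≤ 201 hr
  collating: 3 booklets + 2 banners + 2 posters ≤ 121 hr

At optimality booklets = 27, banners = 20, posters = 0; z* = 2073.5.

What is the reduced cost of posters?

Check each constraint at x*: press time 201/201 (tight); collating 121/121 (tight).
The binding rows give the dual system: 3·y_press time + 3·y_collating = 40.5 and 6·y_press time + 2·y_collating = 49.
→ y_press time = 5.5 and y_collating = 8.
Reduced cost of posters: c₃ − yᵀa₃ = 17.5 − (5.5·1 + 8·2) = 17.5 − 21.5 = -4.

-4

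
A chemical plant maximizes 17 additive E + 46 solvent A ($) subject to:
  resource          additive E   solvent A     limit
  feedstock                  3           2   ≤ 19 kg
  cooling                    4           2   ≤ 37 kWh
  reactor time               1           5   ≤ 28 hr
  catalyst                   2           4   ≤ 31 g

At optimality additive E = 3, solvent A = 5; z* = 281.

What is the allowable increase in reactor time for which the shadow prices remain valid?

Binding constraints: feedstock, reactor time. The basis is B = [[3,2],[1,5]] with det 13.
Per unit increase in reactor time, x* moves by d = (-0.1538, 0.2308).
The basis stays optimal until catalyst becomes binding; allowable increase = 8.125 hr.

8.125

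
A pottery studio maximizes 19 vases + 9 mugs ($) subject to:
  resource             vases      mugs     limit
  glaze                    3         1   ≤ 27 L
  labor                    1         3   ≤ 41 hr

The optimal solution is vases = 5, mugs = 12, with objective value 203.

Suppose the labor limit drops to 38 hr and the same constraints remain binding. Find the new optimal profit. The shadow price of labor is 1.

Δb = -3, so new z* = 203 + (1)·(-3) = 203 − 3 = 200.

200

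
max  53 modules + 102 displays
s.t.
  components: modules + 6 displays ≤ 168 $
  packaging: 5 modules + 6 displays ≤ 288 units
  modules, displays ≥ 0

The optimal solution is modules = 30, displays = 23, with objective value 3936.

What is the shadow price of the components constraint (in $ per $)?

8

Both components and packaging are binding at x*.
From A_Bᵀ y = c: 1·y_components + 5·y_packaging = 53; 6·y_components + 6·y_packaging = 102.
This yields shadow prices y_components = 8, y_packaging = 9.
Shadow price of components = 8.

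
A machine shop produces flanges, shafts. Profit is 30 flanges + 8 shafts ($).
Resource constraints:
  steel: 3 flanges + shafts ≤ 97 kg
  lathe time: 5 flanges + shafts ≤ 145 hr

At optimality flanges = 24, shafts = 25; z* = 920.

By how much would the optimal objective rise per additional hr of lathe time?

At the optimum: steel uses 97 of 97 (binding); lathe time uses 145 of 145 (binding).
Dual feasibility on the basic columns requires 3·y_steel + 5·y_lathe time = 30, 1·y_steel + 1·y_lathe time = 8.
This yields shadow prices y_steel = 5, y_lathe time = 3.
Shadow price of lathe time = 3.

3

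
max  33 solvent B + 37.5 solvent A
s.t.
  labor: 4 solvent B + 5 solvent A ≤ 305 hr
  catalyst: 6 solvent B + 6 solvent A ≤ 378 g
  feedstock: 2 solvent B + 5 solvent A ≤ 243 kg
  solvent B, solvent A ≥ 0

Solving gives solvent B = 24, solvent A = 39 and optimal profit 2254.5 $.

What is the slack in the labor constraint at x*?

14

labor used = 4·24 + 5·39 = 291; slack = 305 − 291 = 14.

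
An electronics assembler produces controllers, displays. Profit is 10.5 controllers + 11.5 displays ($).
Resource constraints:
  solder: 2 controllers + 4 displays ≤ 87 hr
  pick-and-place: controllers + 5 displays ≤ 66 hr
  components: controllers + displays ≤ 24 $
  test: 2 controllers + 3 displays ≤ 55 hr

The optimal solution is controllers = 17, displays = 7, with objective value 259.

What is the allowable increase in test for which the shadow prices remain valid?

Binding constraints: components, test. The basis is B = [[1,1],[2,3]] with det 1.
Per unit increase in test, x* moves by d = (-1, 1).
The basis stays optimal until pick-and-place becomes binding; allowable increase = 3.5 hr.

3.5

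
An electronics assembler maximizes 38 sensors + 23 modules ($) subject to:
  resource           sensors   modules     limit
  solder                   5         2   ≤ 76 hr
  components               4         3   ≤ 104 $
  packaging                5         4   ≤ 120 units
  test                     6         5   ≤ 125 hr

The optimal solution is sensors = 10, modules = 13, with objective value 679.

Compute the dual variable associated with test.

Check each constraint at x*: solder 76/76 (tight); components 79/104 (slack 25); packaging 102/120 (slack 18); test 125/125 (tight).
By complementary slackness, y = 0 for the non-binding constraints.
The binding rows give the dual system: 5·y_solder + 6·y_test = 38 and 2·y_solder + 5·y_test = 23.
This yields shadow prices y_solder = 4, y_test = 3.
Shadow price of test = 3.

3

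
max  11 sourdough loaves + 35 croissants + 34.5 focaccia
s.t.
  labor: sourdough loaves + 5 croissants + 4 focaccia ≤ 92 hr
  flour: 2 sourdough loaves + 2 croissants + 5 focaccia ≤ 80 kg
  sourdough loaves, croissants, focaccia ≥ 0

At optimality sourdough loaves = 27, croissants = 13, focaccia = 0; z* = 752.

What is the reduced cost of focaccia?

-2

At the optimum: labor uses 92 of 92 (binding); flour uses 80 of 80 (binding).
Dual feasibility on the basic columns requires 1·y_labor + 2·y_flour = 11, 5·y_labor + 2·y_flour = 35.
This yields shadow prices y_labor = 6, y_flour = 2.5.
Reduced cost of focaccia: c₃ − yᵀa₃ = 34.5 − (6·4 + 2.5·5) = 34.5 − 36.5 = -2.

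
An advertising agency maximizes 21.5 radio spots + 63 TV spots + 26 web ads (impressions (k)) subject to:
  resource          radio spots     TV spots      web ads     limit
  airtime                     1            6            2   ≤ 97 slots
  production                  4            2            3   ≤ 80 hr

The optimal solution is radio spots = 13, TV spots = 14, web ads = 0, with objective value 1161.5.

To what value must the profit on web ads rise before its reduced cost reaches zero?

28

Both airtime and production are binding at x*.
The binding rows give the dual system: 1·y_airtime + 4·y_production = 21.5 and 6·y_airtime + 2·y_production = 63.
Solving: y_airtime = 9.5, y_production = 3.
web ads enters the basis when its profit ≥ yᵀa₃ = 9.5·2 + 3·3 = 28.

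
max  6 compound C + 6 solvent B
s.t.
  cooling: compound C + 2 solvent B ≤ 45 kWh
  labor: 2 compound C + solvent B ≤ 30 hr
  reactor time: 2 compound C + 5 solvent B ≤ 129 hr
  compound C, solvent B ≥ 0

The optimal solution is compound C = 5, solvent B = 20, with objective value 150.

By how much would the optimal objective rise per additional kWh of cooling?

Check each constraint at x*: cooling 45/45 (tight); labor 30/30 (tight); reactor time 110/129 (slack 19).
Since reactor time is not tight, its dual is 0.
The binding rows give the dual system: 1·y_cooling + 2·y_labor = 6 and 2·y_cooling + 1·y_labor = 6.
This yields shadow prices y_cooling = 2, y_labor = 2.
Shadow price of cooling = 2.

2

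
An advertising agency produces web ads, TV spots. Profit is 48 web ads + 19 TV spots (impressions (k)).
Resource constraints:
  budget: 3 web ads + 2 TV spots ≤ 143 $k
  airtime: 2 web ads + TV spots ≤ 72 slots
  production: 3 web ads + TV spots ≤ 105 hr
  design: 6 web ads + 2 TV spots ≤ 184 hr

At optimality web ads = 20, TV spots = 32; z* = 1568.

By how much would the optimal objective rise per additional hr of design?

5

Check each constraint at x*: budget 124/143 (slack 19); airtime 72/72 (tight); production 92/105 (slack 13); design 184/184 (tight).
Since budget, production are not tight, their duals are 0.
From A_Bᵀ y = c: 2·y_airtime + 6·y_design = 48; 1·y_airtime + 2·y_design = 19.
→ y_airtime = 9 and y_design = 5.
Shadow price of design = 5.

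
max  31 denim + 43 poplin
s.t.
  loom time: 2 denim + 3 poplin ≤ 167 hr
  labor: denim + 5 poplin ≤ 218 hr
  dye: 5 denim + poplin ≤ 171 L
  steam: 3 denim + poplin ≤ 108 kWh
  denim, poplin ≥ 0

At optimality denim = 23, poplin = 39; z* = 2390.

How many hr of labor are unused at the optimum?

labor used = 1·23 + 5·39 = 218; slack = 218 − 218 = 0.

0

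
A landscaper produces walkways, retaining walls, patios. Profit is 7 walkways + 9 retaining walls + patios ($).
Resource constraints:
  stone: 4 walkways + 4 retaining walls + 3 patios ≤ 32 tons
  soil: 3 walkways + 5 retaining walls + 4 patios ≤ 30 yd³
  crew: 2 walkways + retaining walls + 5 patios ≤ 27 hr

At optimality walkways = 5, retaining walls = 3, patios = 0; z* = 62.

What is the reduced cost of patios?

At the optimum: stone uses 32 of 32 (binding); soil uses 30 of 30 (binding); crew uses 13 of 27 (slack = 14).
By complementary slackness, y = 0 for the non-binding constraint.
From A_Bᵀ y = c: 4·y_stone + 3·y_soil = 7; 4·y_stone + 5·y_soil = 9.
This yields shadow prices y_stone = 1, y_soil = 1.
Reduced cost of patios: c₃ − yᵀa₃ = 1 − (1·3 + 1·4) = 1 − 7 = -6.

-6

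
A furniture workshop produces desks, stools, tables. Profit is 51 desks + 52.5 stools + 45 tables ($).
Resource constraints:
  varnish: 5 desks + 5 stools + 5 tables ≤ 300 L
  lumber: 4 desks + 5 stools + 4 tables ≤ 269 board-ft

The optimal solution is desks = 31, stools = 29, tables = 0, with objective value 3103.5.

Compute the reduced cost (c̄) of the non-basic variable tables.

-6

At the optimum: varnish uses 300 of 300 (binding); lumber uses 269 of 269 (binding).
From A_Bᵀ y = c: 5·y_varnish + 4·y_lumber = 51; 5·y_varnish + 5·y_lumber = 52.5.
Solving: y_varnish = 9, y_lumber = 1.5.
Reduced cost of tables: c₃ − yᵀa₃ = 45 − (9·5 + 1.5·4) = 45 − 51 = -6.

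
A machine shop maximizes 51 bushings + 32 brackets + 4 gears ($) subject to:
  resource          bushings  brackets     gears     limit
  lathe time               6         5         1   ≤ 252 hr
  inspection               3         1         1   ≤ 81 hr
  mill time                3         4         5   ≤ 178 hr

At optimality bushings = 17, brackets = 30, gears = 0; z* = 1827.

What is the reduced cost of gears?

At the optimum: lathe time uses 252 of 252 (binding); inspection uses 81 of 81 (binding); mill time uses 171 of 178 (slack = 7).
Since mill time is not tight, its dual is 0.
From A_Bᵀ y = c: 6·y_lathe time + 3·y_inspection = 51; 5·y_lathe time + 1·y_inspection = 32.
This yields shadow prices y_lathe time = 5, y_inspection = 7.
Reduced cost of gears: c₃ − yᵀa₃ = 4 − (5·1 + 7·1) = 4 − 12 = -8.

-8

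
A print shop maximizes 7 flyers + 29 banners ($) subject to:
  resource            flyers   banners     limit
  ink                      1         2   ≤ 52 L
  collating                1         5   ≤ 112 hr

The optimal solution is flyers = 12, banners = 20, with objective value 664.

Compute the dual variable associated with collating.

5

Check each constraint at x*: ink 52/52 (tight); collating 112/112 (tight).
The binding rows give the dual system: 1·y_ink + 1·y_collating = 7 and 2·y_ink + 5·y_collating = 29.
This yields shadow prices y_ink = 2, y_collating = 5.
Shadow price of collating = 5.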